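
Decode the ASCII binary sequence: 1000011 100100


Codes (binary): 1000011 100100
Per-code ASCII lookup:
  1000011 = 67  (range 65-90: uppercase, 67 - 65 = 2) → 'C'
  100100 = 36  (special character) → '$'
= 'C$'


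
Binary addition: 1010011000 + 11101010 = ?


Align and add column by column (LSB to MSB, carry propagating):
  01010011000
+ 00011101010
  -----------
  col 0: 0 + 0 + 0 (carry in) = 0 → bit 0, carry out 0
  col 1: 0 + 1 + 0 (carry in) = 1 → bit 1, carry out 0
  col 2: 0 + 0 + 0 (carry in) = 0 → bit 0, carry out 0
  col 3: 1 + 1 + 0 (carry in) = 2 → bit 0, carry out 1
  col 4: 1 + 0 + 1 (carry in) = 2 → bit 0, carry out 1
  col 5: 0 + 1 + 1 (carry in) = 2 → bit 0, carry out 1
  col 6: 0 + 1 + 1 (carry in) = 2 → bit 0, carry out 1
  col 7: 1 + 1 + 1 (carry in) = 3 → bit 1, carry out 1
  col 8: 0 + 0 + 1 (carry in) = 1 → bit 1, carry out 0
  col 9: 1 + 0 + 0 (carry in) = 1 → bit 1, carry out 0
  col 10: 0 + 0 + 0 (carry in) = 0 → bit 0, carry out 0
Reading bits MSB→LSB: 01110000010
Strip leading zeros: 1110000010
= 1110000010


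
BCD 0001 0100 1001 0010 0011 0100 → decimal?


Each 4-bit group → digit:
  0001 → 1
  0100 → 4
  1001 → 9
  0010 → 2
  0011 → 3
  0100 → 4
= 149234


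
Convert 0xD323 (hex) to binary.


Each hex digit → 4 binary bits:
  D = 1101
  3 = 0011
  2 = 0010
  3 = 0011
Concatenate: 1101 0011 0010 0011
= 1101001100100011


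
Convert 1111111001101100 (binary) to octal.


Group into 3-bit groups: 001111111001101100
  001 = 1
  111 = 7
  111 = 7
  001 = 1
  101 = 5
  100 = 4
= 0o177154


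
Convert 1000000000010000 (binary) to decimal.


Positional values:
Bit 4: 1 × 2^4 = 16
Bit 15: 1 × 2^15 = 32768
Sum = 16 + 32768
= 32784


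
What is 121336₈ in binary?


Each octal digit → 3 binary bits:
  1 = 001
  2 = 010
  1 = 001
  3 = 011
  3 = 011
  6 = 110
Concatenate: 001 010 001 011 011 110
= 001010001011011110


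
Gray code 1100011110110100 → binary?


Gray code: 1100011110110100
MSB stays the same: 1
Each subsequent bit = prev_binary XOR current_gray:
  B[1] = 1 XOR 1 = 0
  B[2] = 0 XOR 0 = 0
  B[3] = 0 XOR 0 = 0
  B[4] = 0 XOR 0 = 0
  B[5] = 0 XOR 1 = 1
  B[6] = 1 XOR 1 = 0
  B[7] = 0 XOR 1 = 1
  B[8] = 1 XOR 1 = 0
  B[9] = 0 XOR 0 = 0
  B[10] = 0 XOR 1 = 1
  B[11] = 1 XOR 1 = 0
  B[12] = 0 XOR 0 = 0
  B[13] = 0 XOR 1 = 1
  B[14] = 1 XOR 0 = 1
  B[15] = 1 XOR 0 = 1
= 1000010100100111 (34087 decimal)


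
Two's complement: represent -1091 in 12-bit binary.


Original: 010001000011
Step 1 - Invert all bits: 101110111100
Step 2 - Add 1: 101110111100 + 1
= 101110111101 (represents -1091)


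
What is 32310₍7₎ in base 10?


Positional values (base 7):
  0 × 7^0 = 0 × 1 = 0
  1 × 7^1 = 1 × 7 = 7
  3 × 7^2 = 3 × 49 = 147
  2 × 7^3 = 2 × 343 = 686
  3 × 7^4 = 3 × 2401 = 7203
Sum = 0 + 7 + 147 + 686 + 7203
= 8043


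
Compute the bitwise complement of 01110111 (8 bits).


Original: 01110111
Invert all bits:
  bit 0: 0 → 1
  bit 1: 1 → 0
  bit 2: 1 → 0
  bit 3: 1 → 0
  bit 4: 0 → 1
  bit 5: 1 → 0
  bit 6: 1 → 0
  bit 7: 1 → 0
= 10001000


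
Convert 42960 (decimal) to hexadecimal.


Divide by 16 repeatedly:
42960 ÷ 16 = 2685 remainder 0 (0)
2685 ÷ 16 = 167 remainder 13 (D)
167 ÷ 16 = 10 remainder 7 (7)
10 ÷ 16 = 0 remainder 10 (A)
Reading remainders bottom-up:
= 0xA7D0


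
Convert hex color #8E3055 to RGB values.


Hex: #8E3055
R = 8E₁₆ = 142
G = 30₁₆ = 48
B = 55₁₆ = 85
= RGB(142, 48, 85)


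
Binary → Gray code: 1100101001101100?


Binary: 1100101001101100
Gray code: G = B XOR (B >> 1)
B >> 1 = 0110010100110110
1100101001101100 XOR 0110010100110110:
  1 XOR 0 = 1
  1 XOR 1 = 0
  0 XOR 1 = 1
  0 XOR 0 = 0
  1 XOR 0 = 1
  0 XOR 1 = 1
  1 XOR 0 = 1
  0 XOR 1 = 1
  0 XOR 0 = 0
  1 XOR 0 = 1
  1 XOR 1 = 0
  0 XOR 1 = 1
  1 XOR 0 = 1
  1 XOR 1 = 0
  0 XOR 1 = 1
  0 XOR 0 = 0
= 1010111101011010


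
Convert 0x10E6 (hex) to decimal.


Positional values:
Position 0: 6 × 16^0 = 6 × 1 = 6
Position 1: E × 16^1 = 14 × 16 = 224
Position 2: 0 × 16^2 = 0 × 256 = 0
Position 3: 1 × 16^3 = 1 × 4096 = 4096
Sum = 6 + 224 + 0 + 4096
= 4326


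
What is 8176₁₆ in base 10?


Positional values:
Position 0: 6 × 16^0 = 6 × 1 = 6
Position 1: 7 × 16^1 = 7 × 16 = 112
Position 2: 1 × 16^2 = 1 × 256 = 256
Position 3: 8 × 16^3 = 8 × 4096 = 32768
Sum = 6 + 112 + 256 + 32768
= 33142


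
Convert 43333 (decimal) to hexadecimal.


Divide by 16 repeatedly:
43333 ÷ 16 = 2708 remainder 5 (5)
2708 ÷ 16 = 169 remainder 4 (4)
169 ÷ 16 = 10 remainder 9 (9)
10 ÷ 16 = 0 remainder 10 (A)
Reading remainders bottom-up:
= 0xA945


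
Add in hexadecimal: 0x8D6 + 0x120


Align and add column by column (LSB to MSB, each column mod 16 with carry):
  08D6
+ 0120
  ----
  col 0: 6(6) + 0(0) + 0 (carry in) = 6 → 6(6), carry out 0
  col 1: D(13) + 2(2) + 0 (carry in) = 15 → F(15), carry out 0
  col 2: 8(8) + 1(1) + 0 (carry in) = 9 → 9(9), carry out 0
  col 3: 0(0) + 0(0) + 0 (carry in) = 0 → 0(0), carry out 0
Reading digits MSB→LSB: 09F6
Strip leading zeros: 9F6
= 0x9F6


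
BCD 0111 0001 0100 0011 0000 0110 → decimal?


Each 4-bit group → digit:
  0111 → 7
  0001 → 1
  0100 → 4
  0011 → 3
  0000 → 0
  0110 → 6
= 714306


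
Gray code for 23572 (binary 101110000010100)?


Binary: 101110000010100
Gray code: G = B XOR (B >> 1)
B >> 1 = 010111000001010
101110000010100 XOR 010111000001010:
  1 XOR 0 = 1
  0 XOR 1 = 1
  1 XOR 0 = 1
  1 XOR 1 = 0
  1 XOR 1 = 0
  0 XOR 1 = 1
  0 XOR 0 = 0
  0 XOR 0 = 0
  0 XOR 0 = 0
  0 XOR 0 = 0
  1 XOR 0 = 1
  0 XOR 1 = 1
  1 XOR 0 = 1
  0 XOR 1 = 1
  0 XOR 0 = 0
= 111001000011110


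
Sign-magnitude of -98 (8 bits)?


Sign bit: 1 (negative)
Magnitude: 98 = 1100010
= 11100010


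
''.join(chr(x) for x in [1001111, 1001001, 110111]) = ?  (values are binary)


Codes (binary): 1001111 1001001 110111
Per-code ASCII lookup:
  1001111 = 79  (range 65-90: uppercase, 79 - 65 = 14) → 'O'
  1001001 = 73  (range 65-90: uppercase, 73 - 65 = 8) → 'I'
  110111 = 55  (range 48-57: digits, 55 - 48 = 7) → '7'
= 'OI7'


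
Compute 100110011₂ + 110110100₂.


Align and add column by column (LSB to MSB, carry propagating):
  0100110011
+ 0110110100
  ----------
  col 0: 1 + 0 + 0 (carry in) = 1 → bit 1, carry out 0
  col 1: 1 + 0 + 0 (carry in) = 1 → bit 1, carry out 0
  col 2: 0 + 1 + 0 (carry in) = 1 → bit 1, carry out 0
  col 3: 0 + 0 + 0 (carry in) = 0 → bit 0, carry out 0
  col 4: 1 + 1 + 0 (carry in) = 2 → bit 0, carry out 1
  col 5: 1 + 1 + 1 (carry in) = 3 → bit 1, carry out 1
  col 6: 0 + 0 + 1 (carry in) = 1 → bit 1, carry out 0
  col 7: 0 + 1 + 0 (carry in) = 1 → bit 1, carry out 0
  col 8: 1 + 1 + 0 (carry in) = 2 → bit 0, carry out 1
  col 9: 0 + 0 + 1 (carry in) = 1 → bit 1, carry out 0
Reading bits MSB→LSB: 1011100111
Strip leading zeros: 1011100111
= 1011100111


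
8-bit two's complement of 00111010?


Original: 00111010
Step 1 - Invert all bits: 11000101
Step 2 - Add 1: 11000101 + 1
= 11000110 (represents -58)


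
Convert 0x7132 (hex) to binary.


Each hex digit → 4 binary bits:
  7 = 0111
  1 = 0001
  3 = 0011
  2 = 0010
Concatenate: 0111 0001 0011 0010
= 0111000100110010


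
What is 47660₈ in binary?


Each octal digit → 3 binary bits:
  4 = 100
  7 = 111
  6 = 110
  6 = 110
  0 = 000
Concatenate: 100 111 110 110 000
= 100111110110000


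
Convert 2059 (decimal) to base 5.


Divide by 5 repeatedly:
2059 ÷ 5 = 411 remainder 4
411 ÷ 5 = 82 remainder 1
82 ÷ 5 = 16 remainder 2
16 ÷ 5 = 3 remainder 1
3 ÷ 5 = 0 remainder 3
Reading remainders bottom-up:
= 31214


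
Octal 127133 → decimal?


Positional values:
Position 0: 3 × 8^0 = 3
Position 1: 3 × 8^1 = 24
Position 2: 1 × 8^2 = 64
Position 3: 7 × 8^3 = 3584
Position 4: 2 × 8^4 = 8192
Position 5: 1 × 8^5 = 32768
Sum = 3 + 24 + 64 + 3584 + 8192 + 32768
= 44635


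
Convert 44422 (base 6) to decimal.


Positional values (base 6):
  2 × 6^0 = 2 × 1 = 2
  2 × 6^1 = 2 × 6 = 12
  4 × 6^2 = 4 × 36 = 144
  4 × 6^3 = 4 × 216 = 864
  4 × 6^4 = 4 × 1296 = 5184
Sum = 2 + 12 + 144 + 864 + 5184
= 6206


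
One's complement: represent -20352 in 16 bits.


Original: 0100111110000000
Invert all bits:
  bit 0: 0 → 1
  bit 1: 1 → 0
  bit 2: 0 → 1
  bit 3: 0 → 1
  bit 4: 1 → 0
  bit 5: 1 → 0
  bit 6: 1 → 0
  bit 7: 1 → 0
  bit 8: 1 → 0
  bit 9: 0 → 1
  bit 10: 0 → 1
  bit 11: 0 → 1
  bit 12: 0 → 1
  bit 13: 0 → 1
  bit 14: 0 → 1
  bit 15: 0 → 1
= 1011000001111111


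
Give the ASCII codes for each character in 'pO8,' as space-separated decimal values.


String: 'pO8,'  (4 characters)
Per-character ASCII lookup:
  'p': lowercase starts at 97: 'p' = 97 + 15 = 112
  'O': uppercase starts at 65: 'O' = 65 + 14 = 79
  '8': digits start at 48: '8' = 48 + 8 = 56
  ',': special character: ',' = 44
= 112 79 56 44


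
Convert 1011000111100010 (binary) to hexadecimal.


Group into 4-bit nibbles: 1011000111100010
  1011 = B
  0001 = 1
  1110 = E
  0010 = 2
= 0xB1E2


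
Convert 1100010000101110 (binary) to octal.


Group into 3-bit groups: 001100010000101110
  001 = 1
  100 = 4
  010 = 2
  000 = 0
  101 = 5
  110 = 6
= 0o142056


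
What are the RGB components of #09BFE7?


Hex: #09BFE7
R = 09₁₆ = 9
G = BF₁₆ = 191
B = E7₁₆ = 231
= RGB(9, 191, 231)


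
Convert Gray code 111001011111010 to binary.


Gray code: 111001011111010
MSB stays the same: 1
Each subsequent bit = prev_binary XOR current_gray:
  B[1] = 1 XOR 1 = 0
  B[2] = 0 XOR 1 = 1
  B[3] = 1 XOR 0 = 1
  B[4] = 1 XOR 0 = 1
  B[5] = 1 XOR 1 = 0
  B[6] = 0 XOR 0 = 0
  B[7] = 0 XOR 1 = 1
  B[8] = 1 XOR 1 = 0
  B[9] = 0 XOR 1 = 1
  B[10] = 1 XOR 1 = 0
  B[11] = 0 XOR 1 = 1
  B[12] = 1 XOR 0 = 1
  B[13] = 1 XOR 1 = 0
  B[14] = 0 XOR 0 = 0
= 101110010101100 (23724 decimal)


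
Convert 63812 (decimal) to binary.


Divide by 2 repeatedly:
63812 ÷ 2 = 31906 remainder 0
31906 ÷ 2 = 15953 remainder 0
15953 ÷ 2 = 7976 remainder 1
7976 ÷ 2 = 3988 remainder 0
3988 ÷ 2 = 1994 remainder 0
1994 ÷ 2 = 997 remainder 0
997 ÷ 2 = 498 remainder 1
498 ÷ 2 = 249 remainder 0
249 ÷ 2 = 124 remainder 1
124 ÷ 2 = 62 remainder 0
62 ÷ 2 = 31 remainder 0
31 ÷ 2 = 15 remainder 1
15 ÷ 2 = 7 remainder 1
7 ÷ 2 = 3 remainder 1
3 ÷ 2 = 1 remainder 1
1 ÷ 2 = 0 remainder 1
Reading remainders bottom-up:
= 1111100101000100


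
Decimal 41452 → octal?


Divide by 8 repeatedly:
41452 ÷ 8 = 5181 remainder 4
5181 ÷ 8 = 647 remainder 5
647 ÷ 8 = 80 remainder 7
80 ÷ 8 = 10 remainder 0
10 ÷ 8 = 1 remainder 2
1 ÷ 8 = 0 remainder 1
Reading remainders bottom-up:
= 0o120754


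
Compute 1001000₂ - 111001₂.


Align and subtract column by column (LSB to MSB, borrowing when needed):
  1001000
- 0111001
  -------
  col 0: (0 - 0 borrow-in) - 1 → borrow from next column: (0+2) - 1 = 1, borrow out 1
  col 1: (0 - 1 borrow-in) - 0 → borrow from next column: (-1+2) - 0 = 1, borrow out 1
  col 2: (0 - 1 borrow-in) - 0 → borrow from next column: (-1+2) - 0 = 1, borrow out 1
  col 3: (1 - 1 borrow-in) - 1 → borrow from next column: (0+2) - 1 = 1, borrow out 1
  col 4: (0 - 1 borrow-in) - 1 → borrow from next column: (-1+2) - 1 = 0, borrow out 1
  col 5: (0 - 1 borrow-in) - 1 → borrow from next column: (-1+2) - 1 = 0, borrow out 1
  col 6: (1 - 1 borrow-in) - 0 → 0 - 0 = 0, borrow out 0
Reading bits MSB→LSB: 0001111
Strip leading zeros: 1111
= 1111


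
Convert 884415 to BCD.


Each digit → 4-bit binary:
  8 → 1000
  8 → 1000
  4 → 0100
  4 → 0100
  1 → 0001
  5 → 0101
= 1000 1000 0100 0100 0001 0101


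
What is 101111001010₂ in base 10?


Positional values:
Bit 1: 1 × 2^1 = 2
Bit 3: 1 × 2^3 = 8
Bit 6: 1 × 2^6 = 64
Bit 7: 1 × 2^7 = 128
Bit 8: 1 × 2^8 = 256
Bit 9: 1 × 2^9 = 512
Bit 11: 1 × 2^11 = 2048
Sum = 2 + 8 + 64 + 128 + 256 + 512 + 2048
= 3018


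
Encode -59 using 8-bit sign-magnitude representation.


Sign bit: 1 (negative)
Magnitude: 59 = 0111011
= 10111011


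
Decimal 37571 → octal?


Divide by 8 repeatedly:
37571 ÷ 8 = 4696 remainder 3
4696 ÷ 8 = 587 remainder 0
587 ÷ 8 = 73 remainder 3
73 ÷ 8 = 9 remainder 1
9 ÷ 8 = 1 remainder 1
1 ÷ 8 = 0 remainder 1
Reading remainders bottom-up:
= 0o111303


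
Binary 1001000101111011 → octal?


Group into 3-bit groups: 001001000101111011
  001 = 1
  001 = 1
  000 = 0
  101 = 5
  111 = 7
  011 = 3
= 0o110573


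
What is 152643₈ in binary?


Each octal digit → 3 binary bits:
  1 = 001
  5 = 101
  2 = 010
  6 = 110
  4 = 100
  3 = 011
Concatenate: 001 101 010 110 100 011
= 001101010110100011


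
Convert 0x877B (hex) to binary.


Each hex digit → 4 binary bits:
  8 = 1000
  7 = 0111
  7 = 0111
  B = 1011
Concatenate: 1000 0111 0111 1011
= 1000011101111011


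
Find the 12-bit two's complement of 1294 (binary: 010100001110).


Original: 010100001110
Step 1 - Invert all bits: 101011110001
Step 2 - Add 1: 101011110001 + 1
= 101011110010 (represents -1294)


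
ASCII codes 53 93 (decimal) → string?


Codes (decimal): 53 93
Per-code ASCII lookup:
  53  (range 48-57: digits, 53 - 48 = 5) → '5'
  93  (special character) → ']'
= '5]'


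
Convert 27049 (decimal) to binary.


Divide by 2 repeatedly:
27049 ÷ 2 = 13524 remainder 1
13524 ÷ 2 = 6762 remainder 0
6762 ÷ 2 = 3381 remainder 0
3381 ÷ 2 = 1690 remainder 1
1690 ÷ 2 = 845 remainder 0
845 ÷ 2 = 422 remainder 1
422 ÷ 2 = 211 remainder 0
211 ÷ 2 = 105 remainder 1
105 ÷ 2 = 52 remainder 1
52 ÷ 2 = 26 remainder 0
26 ÷ 2 = 13 remainder 0
13 ÷ 2 = 6 remainder 1
6 ÷ 2 = 3 remainder 0
3 ÷ 2 = 1 remainder 1
1 ÷ 2 = 0 remainder 1
Reading remainders bottom-up:
= 110100110101001


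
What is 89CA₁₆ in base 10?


Positional values:
Position 0: A × 16^0 = 10 × 1 = 10
Position 1: C × 16^1 = 12 × 16 = 192
Position 2: 9 × 16^2 = 9 × 256 = 2304
Position 3: 8 × 16^3 = 8 × 4096 = 32768
Sum = 10 + 192 + 2304 + 32768
= 35274


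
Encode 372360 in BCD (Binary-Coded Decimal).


Each digit → 4-bit binary:
  3 → 0011
  7 → 0111
  2 → 0010
  3 → 0011
  6 → 0110
  0 → 0000
= 0011 0111 0010 0011 0110 0000


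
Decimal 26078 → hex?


Divide by 16 repeatedly:
26078 ÷ 16 = 1629 remainder 14 (E)
1629 ÷ 16 = 101 remainder 13 (D)
101 ÷ 16 = 6 remainder 5 (5)
6 ÷ 16 = 0 remainder 6 (6)
Reading remainders bottom-up:
= 0x65DE


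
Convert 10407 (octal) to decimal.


Positional values:
Position 0: 7 × 8^0 = 7
Position 1: 0 × 8^1 = 0
Position 2: 4 × 8^2 = 256
Position 3: 0 × 8^3 = 0
Position 4: 1 × 8^4 = 4096
Sum = 7 + 0 + 256 + 0 + 4096
= 4359


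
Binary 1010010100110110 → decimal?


Positional values:
Bit 1: 1 × 2^1 = 2
Bit 2: 1 × 2^2 = 4
Bit 4: 1 × 2^4 = 16
Bit 5: 1 × 2^5 = 32
Bit 8: 1 × 2^8 = 256
Bit 10: 1 × 2^10 = 1024
Bit 13: 1 × 2^13 = 8192
Bit 15: 1 × 2^15 = 32768
Sum = 2 + 4 + 16 + 32 + 256 + 1024 + 8192 + 32768
= 42294


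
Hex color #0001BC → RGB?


Hex: #0001BC
R = 00₁₆ = 0
G = 01₁₆ = 1
B = BC₁₆ = 188
= RGB(0, 1, 188)


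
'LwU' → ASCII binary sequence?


String: 'LwU'  (3 characters)
Per-character ASCII lookup:
  'L': uppercase starts at 65: 'L' = 65 + 11 = 76 → 1001100
  'w': lowercase starts at 97: 'w' = 97 + 22 = 119 → 1110111
  'U': uppercase starts at 65: 'U' = 65 + 20 = 85 → 1010101
= 1001100 1110111 1010101


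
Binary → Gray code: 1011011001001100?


Binary: 1011011001001100
Gray code: G = B XOR (B >> 1)
B >> 1 = 0101101100100110
1011011001001100 XOR 0101101100100110:
  1 XOR 0 = 1
  0 XOR 1 = 1
  1 XOR 0 = 1
  1 XOR 1 = 0
  0 XOR 1 = 1
  1 XOR 0 = 1
  1 XOR 1 = 0
  0 XOR 1 = 1
  0 XOR 0 = 0
  1 XOR 0 = 1
  0 XOR 1 = 1
  0 XOR 0 = 0
  1 XOR 0 = 1
  1 XOR 1 = 0
  0 XOR 1 = 1
  0 XOR 0 = 0
= 1110110101101010


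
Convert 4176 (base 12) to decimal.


Positional values (base 12):
  6 × 12^0 = 6 × 1 = 6
  7 × 12^1 = 7 × 12 = 84
  1 × 12^2 = 1 × 144 = 144
  4 × 12^3 = 4 × 1728 = 6912
Sum = 6 + 84 + 144 + 6912
= 7146


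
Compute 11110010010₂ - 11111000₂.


Align and subtract column by column (LSB to MSB, borrowing when needed):
  11110010010
- 00011111000
  -----------
  col 0: (0 - 0 borrow-in) - 0 → 0 - 0 = 0, borrow out 0
  col 1: (1 - 0 borrow-in) - 0 → 1 - 0 = 1, borrow out 0
  col 2: (0 - 0 borrow-in) - 0 → 0 - 0 = 0, borrow out 0
  col 3: (0 - 0 borrow-in) - 1 → borrow from next column: (0+2) - 1 = 1, borrow out 1
  col 4: (1 - 1 borrow-in) - 1 → borrow from next column: (0+2) - 1 = 1, borrow out 1
  col 5: (0 - 1 borrow-in) - 1 → borrow from next column: (-1+2) - 1 = 0, borrow out 1
  col 6: (0 - 1 borrow-in) - 1 → borrow from next column: (-1+2) - 1 = 0, borrow out 1
  col 7: (1 - 1 borrow-in) - 1 → borrow from next column: (0+2) - 1 = 1, borrow out 1
  col 8: (1 - 1 borrow-in) - 0 → 0 - 0 = 0, borrow out 0
  col 9: (1 - 0 borrow-in) - 0 → 1 - 0 = 1, borrow out 0
  col 10: (1 - 0 borrow-in) - 0 → 1 - 0 = 1, borrow out 0
Reading bits MSB→LSB: 11010011010
Strip leading zeros: 11010011010
= 11010011010


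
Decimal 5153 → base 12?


Divide by 12 repeatedly:
5153 ÷ 12 = 429 remainder 5
429 ÷ 12 = 35 remainder 9
35 ÷ 12 = 2 remainder 11
2 ÷ 12 = 0 remainder 2
Reading remainders bottom-up:
= 2B95


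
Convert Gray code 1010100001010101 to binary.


Gray code: 1010100001010101
MSB stays the same: 1
Each subsequent bit = prev_binary XOR current_gray:
  B[1] = 1 XOR 0 = 1
  B[2] = 1 XOR 1 = 0
  B[3] = 0 XOR 0 = 0
  B[4] = 0 XOR 1 = 1
  B[5] = 1 XOR 0 = 1
  B[6] = 1 XOR 0 = 1
  B[7] = 1 XOR 0 = 1
  B[8] = 1 XOR 0 = 1
  B[9] = 1 XOR 1 = 0
  B[10] = 0 XOR 0 = 0
  B[11] = 0 XOR 1 = 1
  B[12] = 1 XOR 0 = 1
  B[13] = 1 XOR 1 = 0
  B[14] = 0 XOR 0 = 0
  B[15] = 0 XOR 1 = 1
= 1100111110011001 (53145 decimal)


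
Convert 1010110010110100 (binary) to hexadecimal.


Group into 4-bit nibbles: 1010110010110100
  1010 = A
  1100 = C
  1011 = B
  0100 = 4
= 0xACB4


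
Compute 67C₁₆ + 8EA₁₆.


Align and add column by column (LSB to MSB, each column mod 16 with carry):
  067C
+ 08EA
  ----
  col 0: C(12) + A(10) + 0 (carry in) = 22 → 6(6), carry out 1
  col 1: 7(7) + E(14) + 1 (carry in) = 22 → 6(6), carry out 1
  col 2: 6(6) + 8(8) + 1 (carry in) = 15 → F(15), carry out 0
  col 3: 0(0) + 0(0) + 0 (carry in) = 0 → 0(0), carry out 0
Reading digits MSB→LSB: 0F66
Strip leading zeros: F66
= 0xF66


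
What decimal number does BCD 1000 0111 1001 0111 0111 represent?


Each 4-bit group → digit:
  1000 → 8
  0111 → 7
  1001 → 9
  0111 → 7
  0111 → 7
= 87977


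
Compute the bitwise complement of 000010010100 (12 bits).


Original: 000010010100
Invert all bits:
  bit 0: 0 → 1
  bit 1: 0 → 1
  bit 2: 0 → 1
  bit 3: 0 → 1
  bit 4: 1 → 0
  bit 5: 0 → 1
  bit 6: 0 → 1
  bit 7: 1 → 0
  bit 8: 0 → 1
  bit 9: 1 → 0
  bit 10: 0 → 1
  bit 11: 0 → 1
= 111101101011


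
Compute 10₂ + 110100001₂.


Align and add column by column (LSB to MSB, carry propagating):
  0000000010
+ 0110100001
  ----------
  col 0: 0 + 1 + 0 (carry in) = 1 → bit 1, carry out 0
  col 1: 1 + 0 + 0 (carry in) = 1 → bit 1, carry out 0
  col 2: 0 + 0 + 0 (carry in) = 0 → bit 0, carry out 0
  col 3: 0 + 0 + 0 (carry in) = 0 → bit 0, carry out 0
  col 4: 0 + 0 + 0 (carry in) = 0 → bit 0, carry out 0
  col 5: 0 + 1 + 0 (carry in) = 1 → bit 1, carry out 0
  col 6: 0 + 0 + 0 (carry in) = 0 → bit 0, carry out 0
  col 7: 0 + 1 + 0 (carry in) = 1 → bit 1, carry out 0
  col 8: 0 + 1 + 0 (carry in) = 1 → bit 1, carry out 0
  col 9: 0 + 0 + 0 (carry in) = 0 → bit 0, carry out 0
Reading bits MSB→LSB: 0110100011
Strip leading zeros: 110100011
= 110100011


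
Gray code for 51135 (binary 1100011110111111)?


Binary: 1100011110111111
Gray code: G = B XOR (B >> 1)
B >> 1 = 0110001111011111
1100011110111111 XOR 0110001111011111:
  1 XOR 0 = 1
  1 XOR 1 = 0
  0 XOR 1 = 1
  0 XOR 0 = 0
  0 XOR 0 = 0
  1 XOR 0 = 1
  1 XOR 1 = 0
  1 XOR 1 = 0
  1 XOR 1 = 0
  0 XOR 1 = 1
  1 XOR 0 = 1
  1 XOR 1 = 0
  1 XOR 1 = 0
  1 XOR 1 = 0
  1 XOR 1 = 0
  1 XOR 1 = 0
= 1010010001100000


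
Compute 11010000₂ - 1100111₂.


Align and subtract column by column (LSB to MSB, borrowing when needed):
  11010000
- 01100111
  --------
  col 0: (0 - 0 borrow-in) - 1 → borrow from next column: (0+2) - 1 = 1, borrow out 1
  col 1: (0 - 1 borrow-in) - 1 → borrow from next column: (-1+2) - 1 = 0, borrow out 1
  col 2: (0 - 1 borrow-in) - 1 → borrow from next column: (-1+2) - 1 = 0, borrow out 1
  col 3: (0 - 1 borrow-in) - 0 → borrow from next column: (-1+2) - 0 = 1, borrow out 1
  col 4: (1 - 1 borrow-in) - 0 → 0 - 0 = 0, borrow out 0
  col 5: (0 - 0 borrow-in) - 1 → borrow from next column: (0+2) - 1 = 1, borrow out 1
  col 6: (1 - 1 borrow-in) - 1 → borrow from next column: (0+2) - 1 = 1, borrow out 1
  col 7: (1 - 1 borrow-in) - 0 → 0 - 0 = 0, borrow out 0
Reading bits MSB→LSB: 01101001
Strip leading zeros: 1101001
= 1101001


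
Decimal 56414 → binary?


Divide by 2 repeatedly:
56414 ÷ 2 = 28207 remainder 0
28207 ÷ 2 = 14103 remainder 1
14103 ÷ 2 = 7051 remainder 1
7051 ÷ 2 = 3525 remainder 1
3525 ÷ 2 = 1762 remainder 1
1762 ÷ 2 = 881 remainder 0
881 ÷ 2 = 440 remainder 1
440 ÷ 2 = 220 remainder 0
220 ÷ 2 = 110 remainder 0
110 ÷ 2 = 55 remainder 0
55 ÷ 2 = 27 remainder 1
27 ÷ 2 = 13 remainder 1
13 ÷ 2 = 6 remainder 1
6 ÷ 2 = 3 remainder 0
3 ÷ 2 = 1 remainder 1
1 ÷ 2 = 0 remainder 1
Reading remainders bottom-up:
= 1101110001011110


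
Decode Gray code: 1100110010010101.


Gray code: 1100110010010101
MSB stays the same: 1
Each subsequent bit = prev_binary XOR current_gray:
  B[1] = 1 XOR 1 = 0
  B[2] = 0 XOR 0 = 0
  B[3] = 0 XOR 0 = 0
  B[4] = 0 XOR 1 = 1
  B[5] = 1 XOR 1 = 0
  B[6] = 0 XOR 0 = 0
  B[7] = 0 XOR 0 = 0
  B[8] = 0 XOR 1 = 1
  B[9] = 1 XOR 0 = 1
  B[10] = 1 XOR 0 = 1
  B[11] = 1 XOR 1 = 0
  B[12] = 0 XOR 0 = 0
  B[13] = 0 XOR 1 = 1
  B[14] = 1 XOR 0 = 1
  B[15] = 1 XOR 1 = 0
= 1000100011100110 (35046 decimal)


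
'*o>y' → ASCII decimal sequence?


String: '*o>y'  (4 characters)
Per-character ASCII lookup:
  '*': special character: '*' = 42
  'o': lowercase starts at 97: 'o' = 97 + 14 = 111
  '>': special character: '>' = 62
  'y': lowercase starts at 97: 'y' = 97 + 24 = 121
= 42 111 62 121


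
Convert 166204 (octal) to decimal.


Positional values:
Position 0: 4 × 8^0 = 4
Position 1: 0 × 8^1 = 0
Position 2: 2 × 8^2 = 128
Position 3: 6 × 8^3 = 3072
Position 4: 6 × 8^4 = 24576
Position 5: 1 × 8^5 = 32768
Sum = 4 + 0 + 128 + 3072 + 24576 + 32768
= 60548


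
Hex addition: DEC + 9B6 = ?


Align and add column by column (LSB to MSB, each column mod 16 with carry):
  0DEC
+ 09B6
  ----
  col 0: C(12) + 6(6) + 0 (carry in) = 18 → 2(2), carry out 1
  col 1: E(14) + B(11) + 1 (carry in) = 26 → A(10), carry out 1
  col 2: D(13) + 9(9) + 1 (carry in) = 23 → 7(7), carry out 1
  col 3: 0(0) + 0(0) + 1 (carry in) = 1 → 1(1), carry out 0
Reading digits MSB→LSB: 17A2
Strip leading zeros: 17A2
= 0x17A2


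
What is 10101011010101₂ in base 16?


Group into 4-bit nibbles: 0010101011010101
  0010 = 2
  1010 = A
  1101 = D
  0101 = 5
= 0x2AD5


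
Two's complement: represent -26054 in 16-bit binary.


Original: 0110010111000110
Step 1 - Invert all bits: 1001101000111001
Step 2 - Add 1: 1001101000111001 + 1
= 1001101000111010 (represents -26054)


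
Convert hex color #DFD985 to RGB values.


Hex: #DFD985
R = DF₁₆ = 223
G = D9₁₆ = 217
B = 85₁₆ = 133
= RGB(223, 217, 133)


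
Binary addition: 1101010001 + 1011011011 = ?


Align and add column by column (LSB to MSB, carry propagating):
  01101010001
+ 01011011011
  -----------
  col 0: 1 + 1 + 0 (carry in) = 2 → bit 0, carry out 1
  col 1: 0 + 1 + 1 (carry in) = 2 → bit 0, carry out 1
  col 2: 0 + 0 + 1 (carry in) = 1 → bit 1, carry out 0
  col 3: 0 + 1 + 0 (carry in) = 1 → bit 1, carry out 0
  col 4: 1 + 1 + 0 (carry in) = 2 → bit 0, carry out 1
  col 5: 0 + 0 + 1 (carry in) = 1 → bit 1, carry out 0
  col 6: 1 + 1 + 0 (carry in) = 2 → bit 0, carry out 1
  col 7: 0 + 1 + 1 (carry in) = 2 → bit 0, carry out 1
  col 8: 1 + 0 + 1 (carry in) = 2 → bit 0, carry out 1
  col 9: 1 + 1 + 1 (carry in) = 3 → bit 1, carry out 1
  col 10: 0 + 0 + 1 (carry in) = 1 → bit 1, carry out 0
Reading bits MSB→LSB: 11000101100
Strip leading zeros: 11000101100
= 11000101100


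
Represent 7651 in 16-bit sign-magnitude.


Sign bit: 0 (positive)
Magnitude: 7651 = 001110111100011
= 0001110111100011


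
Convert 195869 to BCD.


Each digit → 4-bit binary:
  1 → 0001
  9 → 1001
  5 → 0101
  8 → 1000
  6 → 0110
  9 → 1001
= 0001 1001 0101 1000 0110 1001


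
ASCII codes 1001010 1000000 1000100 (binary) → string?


Codes (binary): 1001010 1000000 1000100
Per-code ASCII lookup:
  1001010 = 74  (range 65-90: uppercase, 74 - 65 = 9) → 'J'
  1000000 = 64  (special character) → '@'
  1000100 = 68  (range 65-90: uppercase, 68 - 65 = 3) → 'D'
= 'J@D'


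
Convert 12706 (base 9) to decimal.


Positional values (base 9):
  6 × 9^0 = 6 × 1 = 6
  0 × 9^1 = 0 × 9 = 0
  7 × 9^2 = 7 × 81 = 567
  2 × 9^3 = 2 × 729 = 1458
  1 × 9^4 = 1 × 6561 = 6561
Sum = 6 + 0 + 567 + 1458 + 6561
= 8592


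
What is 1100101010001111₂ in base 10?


Positional values:
Bit 0: 1 × 2^0 = 1
Bit 1: 1 × 2^1 = 2
Bit 2: 1 × 2^2 = 4
Bit 3: 1 × 2^3 = 8
Bit 7: 1 × 2^7 = 128
Bit 9: 1 × 2^9 = 512
Bit 11: 1 × 2^11 = 2048
Bit 14: 1 × 2^14 = 16384
Bit 15: 1 × 2^15 = 32768
Sum = 1 + 2 + 4 + 8 + 128 + 512 + 2048 + 16384 + 32768
= 51855


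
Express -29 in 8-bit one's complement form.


Original: 00011101
Invert all bits:
  bit 0: 0 → 1
  bit 1: 0 → 1
  bit 2: 0 → 1
  bit 3: 1 → 0
  bit 4: 1 → 0
  bit 5: 1 → 0
  bit 6: 0 → 1
  bit 7: 1 → 0
= 11100010


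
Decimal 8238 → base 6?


Divide by 6 repeatedly:
8238 ÷ 6 = 1373 remainder 0
1373 ÷ 6 = 228 remainder 5
228 ÷ 6 = 38 remainder 0
38 ÷ 6 = 6 remainder 2
6 ÷ 6 = 1 remainder 0
1 ÷ 6 = 0 remainder 1
Reading remainders bottom-up:
= 102050


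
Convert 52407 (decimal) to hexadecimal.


Divide by 16 repeatedly:
52407 ÷ 16 = 3275 remainder 7 (7)
3275 ÷ 16 = 204 remainder 11 (B)
204 ÷ 16 = 12 remainder 12 (C)
12 ÷ 16 = 0 remainder 12 (C)
Reading remainders bottom-up:
= 0xCCB7


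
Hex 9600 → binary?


Each hex digit → 4 binary bits:
  9 = 1001
  6 = 0110
  0 = 0000
  0 = 0000
Concatenate: 1001 0110 0000 0000
= 1001011000000000


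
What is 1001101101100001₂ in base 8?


Group into 3-bit groups: 001001101101100001
  001 = 1
  001 = 1
  101 = 5
  101 = 5
  100 = 4
  001 = 1
= 0o115541


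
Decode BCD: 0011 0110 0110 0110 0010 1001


Each 4-bit group → digit:
  0011 → 3
  0110 → 6
  0110 → 6
  0110 → 6
  0010 → 2
  1001 → 9
= 366629


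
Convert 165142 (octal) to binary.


Each octal digit → 3 binary bits:
  1 = 001
  6 = 110
  5 = 101
  1 = 001
  4 = 100
  2 = 010
Concatenate: 001 110 101 001 100 010
= 001110101001100010


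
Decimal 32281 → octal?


Divide by 8 repeatedly:
32281 ÷ 8 = 4035 remainder 1
4035 ÷ 8 = 504 remainder 3
504 ÷ 8 = 63 remainder 0
63 ÷ 8 = 7 remainder 7
7 ÷ 8 = 0 remainder 7
Reading remainders bottom-up:
= 0o77031


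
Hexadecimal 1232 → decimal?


Positional values:
Position 0: 2 × 16^0 = 2 × 1 = 2
Position 1: 3 × 16^1 = 3 × 16 = 48
Position 2: 2 × 16^2 = 2 × 256 = 512
Position 3: 1 × 16^3 = 1 × 4096 = 4096
Sum = 2 + 48 + 512 + 4096
= 4658


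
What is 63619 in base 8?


Divide by 8 repeatedly:
63619 ÷ 8 = 7952 remainder 3
7952 ÷ 8 = 994 remainder 0
994 ÷ 8 = 124 remainder 2
124 ÷ 8 = 15 remainder 4
15 ÷ 8 = 1 remainder 7
1 ÷ 8 = 0 remainder 1
Reading remainders bottom-up:
= 0o174203


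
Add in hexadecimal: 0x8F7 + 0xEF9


Align and add column by column (LSB to MSB, each column mod 16 with carry):
  08F7
+ 0EF9
  ----
  col 0: 7(7) + 9(9) + 0 (carry in) = 16 → 0(0), carry out 1
  col 1: F(15) + F(15) + 1 (carry in) = 31 → F(15), carry out 1
  col 2: 8(8) + E(14) + 1 (carry in) = 23 → 7(7), carry out 1
  col 3: 0(0) + 0(0) + 1 (carry in) = 1 → 1(1), carry out 0
Reading digits MSB→LSB: 17F0
Strip leading zeros: 17F0
= 0x17F0


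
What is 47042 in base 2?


Divide by 2 repeatedly:
47042 ÷ 2 = 23521 remainder 0
23521 ÷ 2 = 11760 remainder 1
11760 ÷ 2 = 5880 remainder 0
5880 ÷ 2 = 2940 remainder 0
2940 ÷ 2 = 1470 remainder 0
1470 ÷ 2 = 735 remainder 0
735 ÷ 2 = 367 remainder 1
367 ÷ 2 = 183 remainder 1
183 ÷ 2 = 91 remainder 1
91 ÷ 2 = 45 remainder 1
45 ÷ 2 = 22 remainder 1
22 ÷ 2 = 11 remainder 0
11 ÷ 2 = 5 remainder 1
5 ÷ 2 = 2 remainder 1
2 ÷ 2 = 1 remainder 0
1 ÷ 2 = 0 remainder 1
Reading remainders bottom-up:
= 1011011111000010


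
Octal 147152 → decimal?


Positional values:
Position 0: 2 × 8^0 = 2
Position 1: 5 × 8^1 = 40
Position 2: 1 × 8^2 = 64
Position 3: 7 × 8^3 = 3584
Position 4: 4 × 8^4 = 16384
Position 5: 1 × 8^5 = 32768
Sum = 2 + 40 + 64 + 3584 + 16384 + 32768
= 52842


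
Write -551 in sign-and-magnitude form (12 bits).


Sign bit: 1 (negative)
Magnitude: 551 = 01000100111
= 101000100111


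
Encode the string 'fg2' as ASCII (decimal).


String: 'fg2'  (3 characters)
Per-character ASCII lookup:
  'f': lowercase starts at 97: 'f' = 97 + 5 = 102
  'g': lowercase starts at 97: 'g' = 97 + 6 = 103
  '2': digits start at 48: '2' = 48 + 2 = 50
= 102 103 50


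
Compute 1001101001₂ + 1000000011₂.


Align and add column by column (LSB to MSB, carry propagating):
  01001101001
+ 01000000011
  -----------
  col 0: 1 + 1 + 0 (carry in) = 2 → bit 0, carry out 1
  col 1: 0 + 1 + 1 (carry in) = 2 → bit 0, carry out 1
  col 2: 0 + 0 + 1 (carry in) = 1 → bit 1, carry out 0
  col 3: 1 + 0 + 0 (carry in) = 1 → bit 1, carry out 0
  col 4: 0 + 0 + 0 (carry in) = 0 → bit 0, carry out 0
  col 5: 1 + 0 + 0 (carry in) = 1 → bit 1, carry out 0
  col 6: 1 + 0 + 0 (carry in) = 1 → bit 1, carry out 0
  col 7: 0 + 0 + 0 (carry in) = 0 → bit 0, carry out 0
  col 8: 0 + 0 + 0 (carry in) = 0 → bit 0, carry out 0
  col 9: 1 + 1 + 0 (carry in) = 2 → bit 0, carry out 1
  col 10: 0 + 0 + 1 (carry in) = 1 → bit 1, carry out 0
Reading bits MSB→LSB: 10001101100
Strip leading zeros: 10001101100
= 10001101100


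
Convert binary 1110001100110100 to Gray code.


Binary: 1110001100110100
Gray code: G = B XOR (B >> 1)
B >> 1 = 0111000110011010
1110001100110100 XOR 0111000110011010:
  1 XOR 0 = 1
  1 XOR 1 = 0
  1 XOR 1 = 0
  0 XOR 1 = 1
  0 XOR 0 = 0
  0 XOR 0 = 0
  1 XOR 0 = 1
  1 XOR 1 = 0
  0 XOR 1 = 1
  0 XOR 0 = 0
  1 XOR 0 = 1
  1 XOR 1 = 0
  0 XOR 1 = 1
  1 XOR 0 = 1
  0 XOR 1 = 1
  0 XOR 0 = 0
= 1001001010101110


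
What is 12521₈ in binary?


Each octal digit → 3 binary bits:
  1 = 001
  2 = 010
  5 = 101
  2 = 010
  1 = 001
Concatenate: 001 010 101 010 001
= 001010101010001


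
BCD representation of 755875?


Each digit → 4-bit binary:
  7 → 0111
  5 → 0101
  5 → 0101
  8 → 1000
  7 → 0111
  5 → 0101
= 0111 0101 0101 1000 0111 0101


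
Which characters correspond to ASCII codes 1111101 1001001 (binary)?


Codes (binary): 1111101 1001001
Per-code ASCII lookup:
  1111101 = 125  (special character) → '}'
  1001001 = 73  (range 65-90: uppercase, 73 - 65 = 8) → 'I'
= '}I'


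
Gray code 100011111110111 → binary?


Gray code: 100011111110111
MSB stays the same: 1
Each subsequent bit = prev_binary XOR current_gray:
  B[1] = 1 XOR 0 = 1
  B[2] = 1 XOR 0 = 1
  B[3] = 1 XOR 0 = 1
  B[4] = 1 XOR 1 = 0
  B[5] = 0 XOR 1 = 1
  B[6] = 1 XOR 1 = 0
  B[7] = 0 XOR 1 = 1
  B[8] = 1 XOR 1 = 0
  B[9] = 0 XOR 1 = 1
  B[10] = 1 XOR 1 = 0
  B[11] = 0 XOR 0 = 0
  B[12] = 0 XOR 1 = 1
  B[13] = 1 XOR 1 = 0
  B[14] = 0 XOR 1 = 1
= 111101010100101 (31397 decimal)


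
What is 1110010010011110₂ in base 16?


Group into 4-bit nibbles: 1110010010011110
  1110 = E
  0100 = 4
  1001 = 9
  1110 = E
= 0xE49E


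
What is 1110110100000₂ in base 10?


Positional values:
Bit 5: 1 × 2^5 = 32
Bit 7: 1 × 2^7 = 128
Bit 8: 1 × 2^8 = 256
Bit 10: 1 × 2^10 = 1024
Bit 11: 1 × 2^11 = 2048
Bit 12: 1 × 2^12 = 4096
Sum = 32 + 128 + 256 + 1024 + 2048 + 4096
= 7584


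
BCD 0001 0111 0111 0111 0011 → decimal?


Each 4-bit group → digit:
  0001 → 1
  0111 → 7
  0111 → 7
  0111 → 7
  0011 → 3
= 17773


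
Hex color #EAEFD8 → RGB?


Hex: #EAEFD8
R = EA₁₆ = 234
G = EF₁₆ = 239
B = D8₁₆ = 216
= RGB(234, 239, 216)


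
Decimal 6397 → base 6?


Divide by 6 repeatedly:
6397 ÷ 6 = 1066 remainder 1
1066 ÷ 6 = 177 remainder 4
177 ÷ 6 = 29 remainder 3
29 ÷ 6 = 4 remainder 5
4 ÷ 6 = 0 remainder 4
Reading remainders bottom-up:
= 45341


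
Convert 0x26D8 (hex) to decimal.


Positional values:
Position 0: 8 × 16^0 = 8 × 1 = 8
Position 1: D × 16^1 = 13 × 16 = 208
Position 2: 6 × 16^2 = 6 × 256 = 1536
Position 3: 2 × 16^3 = 2 × 4096 = 8192
Sum = 8 + 208 + 1536 + 8192
= 9944


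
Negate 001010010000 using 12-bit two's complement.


Original: 001010010000
Step 1 - Invert all bits: 110101101111
Step 2 - Add 1: 110101101111 + 1
= 110101110000 (represents -656)


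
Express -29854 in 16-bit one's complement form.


Original: 0111010010011110
Invert all bits:
  bit 0: 0 → 1
  bit 1: 1 → 0
  bit 2: 1 → 0
  bit 3: 1 → 0
  bit 4: 0 → 1
  bit 5: 1 → 0
  bit 6: 0 → 1
  bit 7: 0 → 1
  bit 8: 1 → 0
  bit 9: 0 → 1
  bit 10: 0 → 1
  bit 11: 1 → 0
  bit 12: 1 → 0
  bit 13: 1 → 0
  bit 14: 1 → 0
  bit 15: 0 → 1
= 1000101101100001


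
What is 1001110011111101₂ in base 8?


Group into 3-bit groups: 001001110011111101
  001 = 1
  001 = 1
  110 = 6
  011 = 3
  111 = 7
  101 = 5
= 0o116375


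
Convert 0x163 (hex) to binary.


Each hex digit → 4 binary bits:
  1 = 0001
  6 = 0110
  3 = 0011
Concatenate: 0001 0110 0011
= 000101100011


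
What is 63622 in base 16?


Divide by 16 repeatedly:
63622 ÷ 16 = 3976 remainder 6 (6)
3976 ÷ 16 = 248 remainder 8 (8)
248 ÷ 16 = 15 remainder 8 (8)
15 ÷ 16 = 0 remainder 15 (F)
Reading remainders bottom-up:
= 0xF886


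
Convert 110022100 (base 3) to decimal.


Positional values (base 3):
  0 × 3^0 = 0 × 1 = 0
  0 × 3^1 = 0 × 3 = 0
  1 × 3^2 = 1 × 9 = 9
  2 × 3^3 = 2 × 27 = 54
  2 × 3^4 = 2 × 81 = 162
  0 × 3^5 = 0 × 243 = 0
  0 × 3^6 = 0 × 729 = 0
  1 × 3^7 = 1 × 2187 = 2187
  1 × 3^8 = 1 × 6561 = 6561
Sum = 0 + 0 + 9 + 54 + 162 + 0 + 0 + 2187 + 6561
= 8973


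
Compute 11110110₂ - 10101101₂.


Align and subtract column by column (LSB to MSB, borrowing when needed):
  11110110
- 10101101
  --------
  col 0: (0 - 0 borrow-in) - 1 → borrow from next column: (0+2) - 1 = 1, borrow out 1
  col 1: (1 - 1 borrow-in) - 0 → 0 - 0 = 0, borrow out 0
  col 2: (1 - 0 borrow-in) - 1 → 1 - 1 = 0, borrow out 0
  col 3: (0 - 0 borrow-in) - 1 → borrow from next column: (0+2) - 1 = 1, borrow out 1
  col 4: (1 - 1 borrow-in) - 0 → 0 - 0 = 0, borrow out 0
  col 5: (1 - 0 borrow-in) - 1 → 1 - 1 = 0, borrow out 0
  col 6: (1 - 0 borrow-in) - 0 → 1 - 0 = 1, borrow out 0
  col 7: (1 - 0 borrow-in) - 1 → 1 - 1 = 0, borrow out 0
Reading bits MSB→LSB: 01001001
Strip leading zeros: 1001001
= 1001001


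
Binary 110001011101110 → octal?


Group into 3-bit groups: 110001011101110
  110 = 6
  001 = 1
  011 = 3
  101 = 5
  110 = 6
= 0o61356


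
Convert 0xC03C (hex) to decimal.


Positional values:
Position 0: C × 16^0 = 12 × 1 = 12
Position 1: 3 × 16^1 = 3 × 16 = 48
Position 2: 0 × 16^2 = 0 × 256 = 0
Position 3: C × 16^3 = 12 × 4096 = 49152
Sum = 12 + 48 + 0 + 49152
= 49212


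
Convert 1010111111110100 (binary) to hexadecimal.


Group into 4-bit nibbles: 1010111111110100
  1010 = A
  1111 = F
  1111 = F
  0100 = 4
= 0xAFF4


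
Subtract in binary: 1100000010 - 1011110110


Align and subtract column by column (LSB to MSB, borrowing when needed):
  1100000010
- 1011110110
  ----------
  col 0: (0 - 0 borrow-in) - 0 → 0 - 0 = 0, borrow out 0
  col 1: (1 - 0 borrow-in) - 1 → 1 - 1 = 0, borrow out 0
  col 2: (0 - 0 borrow-in) - 1 → borrow from next column: (0+2) - 1 = 1, borrow out 1
  col 3: (0 - 1 borrow-in) - 0 → borrow from next column: (-1+2) - 0 = 1, borrow out 1
  col 4: (0 - 1 borrow-in) - 1 → borrow from next column: (-1+2) - 1 = 0, borrow out 1
  col 5: (0 - 1 borrow-in) - 1 → borrow from next column: (-1+2) - 1 = 0, borrow out 1
  col 6: (0 - 1 borrow-in) - 1 → borrow from next column: (-1+2) - 1 = 0, borrow out 1
  col 7: (0 - 1 borrow-in) - 1 → borrow from next column: (-1+2) - 1 = 0, borrow out 1
  col 8: (1 - 1 borrow-in) - 0 → 0 - 0 = 0, borrow out 0
  col 9: (1 - 0 borrow-in) - 1 → 1 - 1 = 0, borrow out 0
Reading bits MSB→LSB: 0000001100
Strip leading zeros: 1100
= 1100


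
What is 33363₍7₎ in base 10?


Positional values (base 7):
  3 × 7^0 = 3 × 1 = 3
  6 × 7^1 = 6 × 7 = 42
  3 × 7^2 = 3 × 49 = 147
  3 × 7^3 = 3 × 343 = 1029
  3 × 7^4 = 3 × 2401 = 7203
Sum = 3 + 42 + 147 + 1029 + 7203
= 8424


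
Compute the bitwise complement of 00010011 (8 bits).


Original: 00010011
Invert all bits:
  bit 0: 0 → 1
  bit 1: 0 → 1
  bit 2: 0 → 1
  bit 3: 1 → 0
  bit 4: 0 → 1
  bit 5: 0 → 1
  bit 6: 1 → 0
  bit 7: 1 → 0
= 11101100


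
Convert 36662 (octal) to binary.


Each octal digit → 3 binary bits:
  3 = 011
  6 = 110
  6 = 110
  6 = 110
  2 = 010
Concatenate: 011 110 110 110 010
= 011110110110010


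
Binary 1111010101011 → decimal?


Positional values:
Bit 0: 1 × 2^0 = 1
Bit 1: 1 × 2^1 = 2
Bit 3: 1 × 2^3 = 8
Bit 5: 1 × 2^5 = 32
Bit 7: 1 × 2^7 = 128
Bit 9: 1 × 2^9 = 512
Bit 10: 1 × 2^10 = 1024
Bit 11: 1 × 2^11 = 2048
Bit 12: 1 × 2^12 = 4096
Sum = 1 + 2 + 8 + 32 + 128 + 512 + 1024 + 2048 + 4096
= 7851


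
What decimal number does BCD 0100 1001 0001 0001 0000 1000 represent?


Each 4-bit group → digit:
  0100 → 4
  1001 → 9
  0001 → 1
  0001 → 1
  0000 → 0
  1000 → 8
= 491108


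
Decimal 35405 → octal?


Divide by 8 repeatedly:
35405 ÷ 8 = 4425 remainder 5
4425 ÷ 8 = 553 remainder 1
553 ÷ 8 = 69 remainder 1
69 ÷ 8 = 8 remainder 5
8 ÷ 8 = 1 remainder 0
1 ÷ 8 = 0 remainder 1
Reading remainders bottom-up:
= 0o105115


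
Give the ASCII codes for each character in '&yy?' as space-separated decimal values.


String: '&yy?'  (4 characters)
Per-character ASCII lookup:
  '&': special character: '&' = 38
  'y': lowercase starts at 97: 'y' = 97 + 24 = 121
  'y': lowercase starts at 97: 'y' = 97 + 24 = 121
  '?': special character: '?' = 63
= 38 121 121 63


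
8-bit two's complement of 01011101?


Original: 01011101
Step 1 - Invert all bits: 10100010
Step 2 - Add 1: 10100010 + 1
= 10100011 (represents -93)


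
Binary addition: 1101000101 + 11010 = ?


Align and add column by column (LSB to MSB, carry propagating):
  01101000101
+ 00000011010
  -----------
  col 0: 1 + 0 + 0 (carry in) = 1 → bit 1, carry out 0
  col 1: 0 + 1 + 0 (carry in) = 1 → bit 1, carry out 0
  col 2: 1 + 0 + 0 (carry in) = 1 → bit 1, carry out 0
  col 3: 0 + 1 + 0 (carry in) = 1 → bit 1, carry out 0
  col 4: 0 + 1 + 0 (carry in) = 1 → bit 1, carry out 0
  col 5: 0 + 0 + 0 (carry in) = 0 → bit 0, carry out 0
  col 6: 1 + 0 + 0 (carry in) = 1 → bit 1, carry out 0
  col 7: 0 + 0 + 0 (carry in) = 0 → bit 0, carry out 0
  col 8: 1 + 0 + 0 (carry in) = 1 → bit 1, carry out 0
  col 9: 1 + 0 + 0 (carry in) = 1 → bit 1, carry out 0
  col 10: 0 + 0 + 0 (carry in) = 0 → bit 0, carry out 0
Reading bits MSB→LSB: 01101011111
Strip leading zeros: 1101011111
= 1101011111


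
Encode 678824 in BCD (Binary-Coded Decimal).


Each digit → 4-bit binary:
  6 → 0110
  7 → 0111
  8 → 1000
  8 → 1000
  2 → 0010
  4 → 0100
= 0110 0111 1000 1000 0010 0100
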